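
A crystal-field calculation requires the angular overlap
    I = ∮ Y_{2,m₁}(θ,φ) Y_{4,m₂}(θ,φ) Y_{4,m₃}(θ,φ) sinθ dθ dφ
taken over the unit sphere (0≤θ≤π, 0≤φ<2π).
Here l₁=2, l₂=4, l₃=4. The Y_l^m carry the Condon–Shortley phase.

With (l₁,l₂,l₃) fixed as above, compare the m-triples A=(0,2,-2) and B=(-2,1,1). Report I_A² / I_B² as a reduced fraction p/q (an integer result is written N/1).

8/75

Same 2,4,4: normalisation and zero-m 3j drop out of the ratio.
A: Δ: 2! 2! 6! / 11! → 1/13860; sum: t=0:+1/2880 t=1:−1/120 t=2:+1/192 = -1/360; 3j²(2 4 4; 0 2 -2) = Δ·Π!·Σ² = 16/3465  (sign -1)
B: Δ: 2! 2! 6! / 11! → 1/13860; sum: t=2:+1/144 = 1/144; 3j²(2 4 4; -2 1 1) = Δ·Π!·Σ² = 10/231  (sign -1)
I_A²/I_B² = (16/3465)/(10/231) = 8/75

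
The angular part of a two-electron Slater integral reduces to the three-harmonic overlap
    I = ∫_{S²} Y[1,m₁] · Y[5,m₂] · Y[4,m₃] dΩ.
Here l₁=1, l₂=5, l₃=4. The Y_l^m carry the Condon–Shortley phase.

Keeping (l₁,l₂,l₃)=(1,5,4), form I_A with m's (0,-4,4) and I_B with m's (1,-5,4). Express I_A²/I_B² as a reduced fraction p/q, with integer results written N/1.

1/5

Shared (l₁,l₂,l₃)=(1,5,4): N and (l;000)² cancel in I_A²/I_B².
A: Δ = 2!·0!·8!/11! = 1/495; Racah Σ t=1..1: t=1:−1/40320 = -1/40320; ⇒ 3j(1 5 4; 0 -4 4)² = 1/55, sgn -1
B: Δ = 2!·0!·8!/11! = 1/495; Racah Σ t=0..0: t=0:+1/80640 = 1/80640; ⇒ 3j(1 5 4; 1 -5 4)² = 1/11, sgn +1
I_A²/I_B² = (1/55)/(1/11) = 1/5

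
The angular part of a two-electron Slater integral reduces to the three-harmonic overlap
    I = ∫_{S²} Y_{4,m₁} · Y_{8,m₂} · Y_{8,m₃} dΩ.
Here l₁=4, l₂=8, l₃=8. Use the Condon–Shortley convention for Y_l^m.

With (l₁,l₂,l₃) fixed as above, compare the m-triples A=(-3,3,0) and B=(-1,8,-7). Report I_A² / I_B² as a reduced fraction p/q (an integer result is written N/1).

l's match ⇒ only the (l;m) 3-j factors differ between A and B.
A: triangle coeff Δ(4,8,8) = 1/185175900; Σ_t [3,4]: t=3:−1/139345920 t=4:+1/87091200 = 1/232243200; (3j)²=33/8398 [(4 8 8; -3 3 0)], sign=+1
B: triangle coeff Δ(4,8,8) = 1/185175900; Σ_t [4,4]: t=4:+1/68976230400 = 1/68976230400; (3j)²=65/2907 [(4 8 8; -1 8 -7)], sign=-1
I_A²/I_B² = (33/8398)/(65/2907) = 297/1690

297/1690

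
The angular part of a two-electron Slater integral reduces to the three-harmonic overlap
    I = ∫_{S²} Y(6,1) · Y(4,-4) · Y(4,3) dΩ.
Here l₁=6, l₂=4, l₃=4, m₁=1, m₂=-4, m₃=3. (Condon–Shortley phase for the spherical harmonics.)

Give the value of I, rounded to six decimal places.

Rules hold: Σm=0, L=14 even, 2≤4≤10.
N = 13·9·9 = 1053
Δ = 6!·6!·2!/15! = 1/1261260
Racah Σ t=2..4: t=2:+1/4608 t=3:−1/1296 t=4:+1/4608 = -7/20736
⇒ 3j(6 4 4; 0 0 0)² = 20/1287, sgn -1
Racah Σ t=0..0: t=0:+1/172800 = 1/172800
⇒ 3j(6 4 4; 1 -4 3)² = 7/2145, sgn -1
4πI² = N·(3j₀)²·(3jₘ)² = 84/1573
I = +1·√(0.0534011/4π) = 0.06518840

0.065188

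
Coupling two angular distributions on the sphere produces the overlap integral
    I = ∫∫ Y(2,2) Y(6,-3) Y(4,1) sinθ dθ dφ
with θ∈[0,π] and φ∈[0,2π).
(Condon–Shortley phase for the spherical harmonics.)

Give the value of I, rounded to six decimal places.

-0.178526

Rules hold: Σm=0, L=12 even, 4≤4≤8.
N = 5·13·9 = 585
Δ = 4!·0!·8!/13! = 1/6435
Racah Σ t=2..2: t=2:+1/2304 = 1/2304
⇒ 3j(2 6 4; 0 0 0)² = 5/143, sgn +1
Racah Σ t=0..0: t=0:+1/17280 = 1/17280
⇒ 3j(2 6 4; 2 -3 1)² = 14/715, sgn -1
4πI² = N·(3j₀)²·(3jₘ)² = 630/1573
I = -1·√(0.400509/4π) = -0.17852580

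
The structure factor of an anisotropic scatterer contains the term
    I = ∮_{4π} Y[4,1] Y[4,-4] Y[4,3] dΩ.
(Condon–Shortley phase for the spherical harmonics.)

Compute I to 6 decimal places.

-0.168431

m-sum 0 ✓  L=12 even ✓  0≤4≤8 ✓
Π(2lᵢ+1) = 9×9×9 = 729
triangle coeff Δ(4,4,4) = 1/450450
Σ_t [0,4]: t=0:+1/13824 t=1:−1/216 t=2:+1/64 t=3:−1/216 t=4:+1/13824 = 5/768
(3j)²=18/1001 [(4 4 4; 0 0 0)], sign=+1
Σ_t [0,0]: t=0:+1/3456 = 1/3456
(3j)²=35/1287 [(4 4 4; 1 -4 3)], sign=-1
⇒ 4πI² = 7290/20449
I = (-1)√(7290/20449/(4π)) = -0.16843130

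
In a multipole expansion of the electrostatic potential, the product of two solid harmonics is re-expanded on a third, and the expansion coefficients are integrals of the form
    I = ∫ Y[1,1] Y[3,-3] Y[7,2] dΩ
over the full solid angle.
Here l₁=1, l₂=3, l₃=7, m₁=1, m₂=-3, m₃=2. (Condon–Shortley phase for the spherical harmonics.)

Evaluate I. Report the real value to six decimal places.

0.000000

|1−3|≤7≤1+3 violated ⇒ I = 0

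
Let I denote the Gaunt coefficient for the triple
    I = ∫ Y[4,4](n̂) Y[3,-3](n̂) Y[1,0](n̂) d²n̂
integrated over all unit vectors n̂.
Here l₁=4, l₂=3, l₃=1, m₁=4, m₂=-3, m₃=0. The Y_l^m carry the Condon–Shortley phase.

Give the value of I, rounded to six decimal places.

0.000000

Σmᵢ = 1 ≠ 0, so the φ-integral vanishes; I = 0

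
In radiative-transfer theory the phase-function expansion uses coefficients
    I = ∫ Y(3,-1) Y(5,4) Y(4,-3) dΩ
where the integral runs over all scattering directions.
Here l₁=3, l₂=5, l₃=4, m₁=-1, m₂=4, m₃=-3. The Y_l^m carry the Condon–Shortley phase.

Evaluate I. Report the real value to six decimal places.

0.042401

Checks pass: Σm=0; 12 even; l₃=4∈[2,8].
(2·3+1)(2·5+1)(2·4+1) = 693
Δ: 4! 2! 6! / 13! → 1/180180
sum: t=1:−1/576 t=2:+1/144 t=3:−1/576 = 1/288
3j²(3 5 4; 0 0 0) = Δ·Π!·Σ² = 20/1001  (sign +1)
sum: t=3:−1/4320 t=4:+1/5760 = -1/17280
3j²(3 5 4; -1 4 -3) = Δ·Π!·Σ² = 7/4290  (sign +1)
combine: 4πI² = 693·20/1001·7/4290 = 42/1859
take √, sign +1: I = 0.04240138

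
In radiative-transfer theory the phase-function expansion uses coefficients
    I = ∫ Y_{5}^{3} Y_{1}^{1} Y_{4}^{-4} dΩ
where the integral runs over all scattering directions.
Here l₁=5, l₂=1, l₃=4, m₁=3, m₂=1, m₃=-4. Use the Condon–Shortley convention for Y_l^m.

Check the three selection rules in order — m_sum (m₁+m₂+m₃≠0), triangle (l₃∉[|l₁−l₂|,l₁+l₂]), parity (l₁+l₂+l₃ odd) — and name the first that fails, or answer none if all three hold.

Σmᵢ = 0  ✓
l₃∈[|l₁−l₂|,l₁+l₂]=[4,6], have l₃=4  ✓
Σlᵢ = 10 ⇒ even  ✓

none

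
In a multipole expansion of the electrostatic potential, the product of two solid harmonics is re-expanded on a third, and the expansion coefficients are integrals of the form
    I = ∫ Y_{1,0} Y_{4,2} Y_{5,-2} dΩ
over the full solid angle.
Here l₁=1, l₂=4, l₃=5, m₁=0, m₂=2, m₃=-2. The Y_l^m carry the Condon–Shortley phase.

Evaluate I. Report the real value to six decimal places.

0.225034

m-sum 0 ✓  L=10 even ✓  3≤5≤5 ✓
Π(2lᵢ+1) = 3×9×11 = 297
triangle coeff Δ(1,4,5) = 1/495
Σ_t [0,0]: t=0:+1/576 = 1/576
(3j)²=5/99 [(1 4 5; 0 0 0)], sign=-1
Σ_t [0,0]: t=0:+1/1440 = 1/1440
(3j)²=7/165 [(1 4 5; 0 2 -2)], sign=-1
⇒ 4πI² = 7/11
I = (+1)√(7/11/(4π)) = 0.22503380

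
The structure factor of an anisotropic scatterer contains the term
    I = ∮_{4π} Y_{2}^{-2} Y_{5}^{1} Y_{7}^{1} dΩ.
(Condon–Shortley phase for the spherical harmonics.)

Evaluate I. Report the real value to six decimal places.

m-sum 0 ✓  L=14 even ✓  3≤7≤7 ✓
Π(2lᵢ+1) = 5×11×15 = 825
triangle coeff Δ(2,5,7) = 1/15015
Σ_t [0,0]: t=0:+1/57600 = 1/57600
(3j)²=21/715 [(2 5 7; 0 0 0)], sign=-1
Σ_t [0,0]: t=0:+1/414720 = 1/414720
(3j)²=2/429 [(2 5 7; -2 1 1)], sign=+1
⇒ 4πI² = 210/1859
I = (-1)√(210/1859/(4π)) = -0.09481237

-0.094812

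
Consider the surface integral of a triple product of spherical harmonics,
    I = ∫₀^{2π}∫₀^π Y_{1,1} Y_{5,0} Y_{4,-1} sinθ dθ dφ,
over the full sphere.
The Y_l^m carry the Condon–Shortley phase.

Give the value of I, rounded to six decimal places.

0.155288

Checks pass: Σm=0; 10 even; l₃=4∈[4,6].
(2·1+1)(2·5+1)(2·4+1) = 297
Δ: 2! 0! 8! / 11! → 1/495
sum: t=1:−1/576 = -1/576
3j²(1 5 4; 0 0 0) = Δ·Π!·Σ² = 5/99  (sign -1)
sum: t=0:+1/1440 = 1/1440
3j²(1 5 4; 1 0 -1) = Δ·Π!·Σ² = 2/99  (sign -1)
combine: 4πI² = 297·5/99·2/99 = 10/33
take √, sign +1: I = 0.15528807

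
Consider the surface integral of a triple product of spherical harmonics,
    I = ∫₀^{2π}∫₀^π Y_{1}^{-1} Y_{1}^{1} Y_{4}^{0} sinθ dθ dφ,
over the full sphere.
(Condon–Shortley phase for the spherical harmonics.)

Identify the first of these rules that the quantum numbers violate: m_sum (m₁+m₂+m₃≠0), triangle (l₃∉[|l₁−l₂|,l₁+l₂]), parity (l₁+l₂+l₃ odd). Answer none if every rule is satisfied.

triangle

m₁+m₂+m₃ = -1 + 1 + 0 = 0  ✓
triangle: |1−1|=0 ≤ l₃=4 ≤ 1+1=2  ✗
parity: l₁+l₂+l₃ = 6 is even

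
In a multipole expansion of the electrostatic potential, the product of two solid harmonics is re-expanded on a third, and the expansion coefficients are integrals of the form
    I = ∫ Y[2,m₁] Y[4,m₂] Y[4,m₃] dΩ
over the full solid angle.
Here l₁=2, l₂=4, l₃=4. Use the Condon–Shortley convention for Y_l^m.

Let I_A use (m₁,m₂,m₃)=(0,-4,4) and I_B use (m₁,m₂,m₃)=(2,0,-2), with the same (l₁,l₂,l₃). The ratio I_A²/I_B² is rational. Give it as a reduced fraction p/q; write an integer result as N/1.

l's match ⇒ only the (l;m) 3-j factors differ between A and B.
A: triangle coeff Δ(2,4,4) = 1/13860; Σ_t [0,0]: t=0:+1/2880 = 1/2880; (3j)²=28/495 [(2 4 4; 0 -4 4)], sign=+1
B: triangle coeff Δ(2,4,4) = 1/13860; Σ_t [0,0]: t=0:+1/192 = 1/192; (3j)²=3/77 [(2 4 4; 2 0 -2)], sign=+1
I_A²/I_B² = (28/495)/(3/77) = 196/135

196/135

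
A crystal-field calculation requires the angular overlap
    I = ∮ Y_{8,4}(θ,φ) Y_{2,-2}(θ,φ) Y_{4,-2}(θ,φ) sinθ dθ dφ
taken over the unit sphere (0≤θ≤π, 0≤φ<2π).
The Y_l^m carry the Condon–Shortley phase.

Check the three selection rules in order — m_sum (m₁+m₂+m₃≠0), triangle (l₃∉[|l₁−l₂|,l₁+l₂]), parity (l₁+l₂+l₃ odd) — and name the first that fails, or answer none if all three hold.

triangle

azimuthal sum: 4 − 2 − 2 = 0  ✓
6 ≤ 4 ≤ 10 (triangle on l)  ✗
L = 8 + 2 + 4 = 14 (even)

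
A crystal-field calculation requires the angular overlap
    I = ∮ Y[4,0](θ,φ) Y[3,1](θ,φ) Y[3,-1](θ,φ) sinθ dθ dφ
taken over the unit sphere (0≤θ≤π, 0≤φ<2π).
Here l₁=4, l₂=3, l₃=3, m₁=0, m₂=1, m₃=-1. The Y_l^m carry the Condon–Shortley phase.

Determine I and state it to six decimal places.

-0.025645

Rules hold: Σm=0, L=10 even, 1≤3≤7.
N = 9·7·7 = 441
Δ = 4!·4!·2!/11! = 1/34650
Racah Σ t=1..3: t=1:−1/72 t=2:+1/16 t=3:−1/72 = 5/144
⇒ 3j(4 3 3; 0 0 0)² = 2/77, sgn -1
Racah Σ t=2..4: t=2:+1/32 t=3:−1/36 t=4:+1/1152 = 5/1152
⇒ 3j(4 3 3; 0 1 -1)² = 1/1386, sgn +1
4πI² = N·(3j₀)²·(3jₘ)² = 1/121
I = -1·√(0.00826446/4π) = -0.02564498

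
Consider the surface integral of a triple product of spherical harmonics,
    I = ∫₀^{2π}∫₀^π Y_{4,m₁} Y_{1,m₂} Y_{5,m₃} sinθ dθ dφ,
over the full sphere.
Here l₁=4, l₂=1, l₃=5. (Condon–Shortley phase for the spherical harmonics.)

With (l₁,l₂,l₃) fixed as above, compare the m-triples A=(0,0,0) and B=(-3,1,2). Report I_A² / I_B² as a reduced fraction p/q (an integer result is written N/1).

25/3

Shared (l₁,l₂,l₃)=(4,1,5): N and (l;000)² cancel in I_A²/I_B².
A: Δ = 0!·8!·2!/11! = 1/495; Racah Σ t=0..0: t=0:+1/576 = 1/576; ⇒ 3j(4 1 5; 0 0 0)² = 5/99, sgn -1
B: Δ = 0!·8!·2!/11! = 1/495; Racah Σ t=0..0: t=0:+1/10080 = 1/10080; ⇒ 3j(4 1 5; -3 1 2)² = 1/165, sgn -1
I_A²/I_B² = (5/99)/(1/165) = 25/3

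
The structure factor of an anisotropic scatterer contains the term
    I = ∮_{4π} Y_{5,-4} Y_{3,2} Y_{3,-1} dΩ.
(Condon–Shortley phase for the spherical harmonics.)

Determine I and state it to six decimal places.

m-sum = -4 + 2 − 1 = -3 ≠ 0 ⇒ I = 0

0.000000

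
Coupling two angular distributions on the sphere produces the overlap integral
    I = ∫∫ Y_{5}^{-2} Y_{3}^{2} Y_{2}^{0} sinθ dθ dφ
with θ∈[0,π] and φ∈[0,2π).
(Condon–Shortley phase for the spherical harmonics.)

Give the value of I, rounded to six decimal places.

Rules hold: Σm=0, L=10 even, 2≤2≤8.
N = 11·7·5 = 385
Δ = 6!·4!·0!/11! = 1/2310
Racah Σ t=3..3: t=3:−1/144 = -1/144
⇒ 3j(5 3 2; 0 0 0)² = 10/231, sgn -1
Racah Σ t=5..5: t=5:−1/480 = -1/480
⇒ 3j(5 3 2; -2 2 0)² = 3/110, sgn -1
4πI² = N·(3j₀)²·(3jₘ)² = 5/11
I = +1·√(0.454545/4π) = 0.19018827

0.190188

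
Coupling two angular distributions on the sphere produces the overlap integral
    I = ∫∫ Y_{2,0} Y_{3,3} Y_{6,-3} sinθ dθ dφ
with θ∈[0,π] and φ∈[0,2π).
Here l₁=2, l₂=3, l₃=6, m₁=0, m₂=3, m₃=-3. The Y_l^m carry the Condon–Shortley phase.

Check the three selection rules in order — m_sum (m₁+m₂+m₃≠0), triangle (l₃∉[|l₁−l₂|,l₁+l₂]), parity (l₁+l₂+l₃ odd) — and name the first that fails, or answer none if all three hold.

m₁+m₂+m₃ = 0 + 3 − 3 = 0  ✓
triangle: |2−3|=1 ≤ l₃=6 ≤ 2+3=5  ✗
parity: l₁+l₂+l₃ = 11 is odd

triangle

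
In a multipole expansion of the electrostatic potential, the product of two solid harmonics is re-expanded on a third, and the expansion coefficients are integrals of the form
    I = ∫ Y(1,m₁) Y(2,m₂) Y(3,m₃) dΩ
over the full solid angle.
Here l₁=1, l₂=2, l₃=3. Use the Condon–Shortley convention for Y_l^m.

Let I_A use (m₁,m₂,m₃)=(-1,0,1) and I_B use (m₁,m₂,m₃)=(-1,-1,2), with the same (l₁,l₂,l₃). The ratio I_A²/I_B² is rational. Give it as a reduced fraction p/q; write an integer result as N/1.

Shared (l₁,l₂,l₃)=(1,2,3): N and (l;000)² cancel in I_A²/I_B².
A: Δ = 0!·2!·4!/7! = 1/105; Racah Σ t=0..0: t=0:+1/8 = 1/8; ⇒ 3j(1 2 3; -1 0 1)² = 2/35, sgn +1
B: Δ = 0!·2!·4!/7! = 1/105; Racah Σ t=0..0: t=0:+1/12 = 1/12; ⇒ 3j(1 2 3; -1 -1 2)² = 2/21, sgn -1
I_A²/I_B² = (2/35)/(2/21) = 3/5

3/5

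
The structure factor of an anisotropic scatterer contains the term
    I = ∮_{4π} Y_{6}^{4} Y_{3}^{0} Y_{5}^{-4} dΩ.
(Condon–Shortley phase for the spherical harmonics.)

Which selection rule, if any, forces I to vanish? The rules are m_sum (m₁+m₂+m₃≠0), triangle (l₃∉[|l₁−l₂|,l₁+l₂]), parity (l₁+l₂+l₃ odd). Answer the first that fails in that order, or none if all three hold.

azimuthal sum: 4 + 0 − 4 = 0  ✓
3 ≤ 5 ≤ 9 (triangle on l)  ✓
L = 6 + 3 + 5 = 14 (even)  ✓

none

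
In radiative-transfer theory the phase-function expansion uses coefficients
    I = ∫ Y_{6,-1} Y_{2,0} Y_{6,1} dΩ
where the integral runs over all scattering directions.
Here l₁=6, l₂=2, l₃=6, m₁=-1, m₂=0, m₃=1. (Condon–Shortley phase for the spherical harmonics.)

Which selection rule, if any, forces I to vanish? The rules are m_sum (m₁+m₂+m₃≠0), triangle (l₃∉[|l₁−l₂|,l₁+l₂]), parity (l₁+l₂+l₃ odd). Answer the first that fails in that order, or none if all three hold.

m₁+m₂+m₃ = -1 + 0 + 1 = 0  ✓
triangle: |6−2|=4 ≤ l₃=6 ≤ 6+2=8  ✓
parity: l₁+l₂+l₃ = 14 is even  ✓

none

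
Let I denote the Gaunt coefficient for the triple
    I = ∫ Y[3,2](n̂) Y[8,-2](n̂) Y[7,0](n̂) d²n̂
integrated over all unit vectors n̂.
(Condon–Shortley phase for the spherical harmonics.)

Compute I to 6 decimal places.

-0.091974

m-sum 0 ✓  L=18 even ✓  5≤7≤11 ✓
Π(2lᵢ+1) = 7×17×15 = 1785
triangle coeff Δ(3,8,7) = 1/5290740
Σ_t [1,3]: t=1:−1/7257600 t=2:+1/2073600 t=3:−1/7257600 = 1/4838400
(3j)²=252/20995 [(3 8 7; 0 0 0)], sign=-1
Σ_t [0,1]: t=0:+1/12441600 t=1:−1/7257600 = -1/17418240
(3j)²=125/25194 [(3 8 7; 2 -2 0)], sign=+1
⇒ 4πI² = 110250/1037153
I = (-1)√(110250/1037153/(4π)) = -0.09197355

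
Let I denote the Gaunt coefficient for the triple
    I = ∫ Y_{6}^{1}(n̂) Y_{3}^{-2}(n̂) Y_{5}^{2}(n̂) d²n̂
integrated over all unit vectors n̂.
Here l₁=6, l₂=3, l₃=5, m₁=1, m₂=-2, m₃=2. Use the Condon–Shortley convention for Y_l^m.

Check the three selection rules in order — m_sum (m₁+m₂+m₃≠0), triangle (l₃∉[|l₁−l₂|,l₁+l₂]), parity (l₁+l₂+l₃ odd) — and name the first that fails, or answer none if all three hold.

azimuthal sum: 1 − 2 + 2 = 1  ✗
3 ≤ 5 ≤ 9 (triangle on l)
L = 6 + 3 + 5 = 14 (even)

m_sum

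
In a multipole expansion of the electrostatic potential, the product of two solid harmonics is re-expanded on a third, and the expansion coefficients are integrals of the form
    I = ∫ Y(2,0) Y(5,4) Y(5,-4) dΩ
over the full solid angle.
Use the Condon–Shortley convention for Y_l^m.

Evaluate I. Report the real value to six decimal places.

Checks pass: Σm=0; 12 even; l₃=5∈[3,7].
(2·2+1)(2·5+1)(2·5+1) = 605
Δ: 2! 2! 8! / 13! → 1/38610
sum: t=0:+1/2880 t=1:−1/576 t=2:+1/2880 = -1/960
3j²(2 5 5; 0 0 0) = Δ·Π!·Σ² = 10/429  (sign +1)
sum: t=1:−1/40320 t=2:+1/20160 = 1/40320
3j²(2 5 5; 0 4 -4) = Δ·Π!·Σ² = 6/715  (sign -1)
combine: 4πI² = 605·10/429·6/715 = 20/169
take √, sign -1: I = -0.09704356

-0.097044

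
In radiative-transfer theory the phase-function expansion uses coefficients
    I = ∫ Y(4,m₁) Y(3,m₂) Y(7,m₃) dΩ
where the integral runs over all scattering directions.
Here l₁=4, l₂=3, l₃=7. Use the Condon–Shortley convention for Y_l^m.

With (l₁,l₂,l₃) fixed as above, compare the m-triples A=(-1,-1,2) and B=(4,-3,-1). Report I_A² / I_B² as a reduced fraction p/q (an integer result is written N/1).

1260/1

l's match ⇒ only the (l;m) 3-j factors differ between A and B.
A: triangle coeff Δ(4,3,7) = 1/45045; Σ_t [0,0]: t=0:+1/34560 = 1/34560; (3j)²=4/143 [(4 3 7; -1 -1 2)], sign=-1
B: triangle coeff Δ(4,3,7) = 1/45045; Σ_t [0,0]: t=0:+1/29030400 = 1/29030400; (3j)²=1/45045 [(4 3 7; 4 -3 -1)], sign=+1
I_A²/I_B² = (4/143)/(1/45045) = 1260/1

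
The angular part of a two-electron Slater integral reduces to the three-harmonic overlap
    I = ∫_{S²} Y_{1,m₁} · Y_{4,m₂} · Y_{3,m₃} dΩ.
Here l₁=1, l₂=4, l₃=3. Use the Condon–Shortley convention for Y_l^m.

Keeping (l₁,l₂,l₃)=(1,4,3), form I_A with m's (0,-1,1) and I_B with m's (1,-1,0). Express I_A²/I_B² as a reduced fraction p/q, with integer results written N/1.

3/2

Shared (l₁,l₂,l₃)=(1,4,3): N and (l;000)² cancel in I_A²/I_B².
A: Δ = 2!·0!·6!/9! = 1/252; Racah Σ t=1..1: t=1:−1/48 = -1/48; ⇒ 3j(1 4 3; 0 -1 1)² = 5/84, sgn -1
B: Δ = 2!·0!·6!/9! = 1/252; Racah Σ t=0..0: t=0:+1/72 = 1/72; ⇒ 3j(1 4 3; 1 -1 0)² = 5/126, sgn -1
I_A²/I_B² = (5/84)/(5/126) = 3/2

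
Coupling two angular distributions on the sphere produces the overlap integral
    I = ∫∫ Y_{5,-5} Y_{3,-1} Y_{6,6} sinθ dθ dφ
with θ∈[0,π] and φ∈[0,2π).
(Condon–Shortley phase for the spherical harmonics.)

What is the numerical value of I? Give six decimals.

-0.207001

Checks pass: Σm=0; 14 even; l₃=6∈[2,8].
(2·5+1)(2·3+1)(2·6+1) = 1001
Δ: 2! 8! 4! / 15! → 1/675675
sum: t=0:+1/8640 t=1:−1/2304 t=2:+1/8640 = -7/34560
3j²(5 3 6; 0 0 0) = Δ·Π!·Σ² = 7/429  (sign -1)
sum: t=2:+1/1935360 = 1/1935360
3j²(5 3 6; -5 -1 6) = Δ·Π!·Σ² = 3/91  (sign +1)
combine: 4πI² = 1001·7/429·3/91 = 7/13
take √, sign -1: I = -0.20700098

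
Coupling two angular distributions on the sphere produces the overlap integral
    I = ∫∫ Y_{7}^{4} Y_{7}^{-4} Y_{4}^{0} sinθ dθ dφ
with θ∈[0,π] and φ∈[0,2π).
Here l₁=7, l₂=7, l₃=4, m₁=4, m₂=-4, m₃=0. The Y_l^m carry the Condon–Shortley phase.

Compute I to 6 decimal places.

-0.116089

Rules hold: Σm=0, L=18 even, 0≤4≤14.
N = 15·15·9 = 2025
Δ = 10!·4!·4!/19! = 1/58198140
Racah Σ t=3..7: t=3:−1/17418240 t=4:+1/622080 t=5:−1/230400 t=6:+1/622080 t=7:−1/17418240 = -1/806400
⇒ 3j(7 7 4; 0 0 0)² = 2268/230945, sgn -1
Racah Σ t=0..3: t=0:+1/130636800 t=1:−1/5806080 t=2:+1/2903040 t=3:−1/17418240 = 1/8164800
⇒ 3j(7 7 4; 4 -4 0)² = 11264/1322685, sgn +1
4πI² = N·(3j₀)²·(3jₘ)² = 2985984/17631601
I = -1·√(0.169354/4π) = -0.11608950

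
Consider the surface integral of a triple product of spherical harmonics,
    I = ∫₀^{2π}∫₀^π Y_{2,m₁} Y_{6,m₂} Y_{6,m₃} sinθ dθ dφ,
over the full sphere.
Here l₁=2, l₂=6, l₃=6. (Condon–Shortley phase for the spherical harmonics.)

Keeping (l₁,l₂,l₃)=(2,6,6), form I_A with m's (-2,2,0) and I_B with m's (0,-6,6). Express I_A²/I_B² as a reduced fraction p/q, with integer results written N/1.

Shared (l₁,l₂,l₃)=(2,6,6): N and (l;000)² cancel in I_A²/I_B².
A: Δ = 2!·2!·10!/15! = 1/90090; Racah Σ t=2..2: t=2:+1/69120 = 1/69120; ⇒ 3j(2 6 6; -2 2 0)² = 4/143, sgn +1
B: Δ = 2!·2!·10!/15! = 1/90090; Racah Σ t=0..0: t=0:+1/14515200 = 1/14515200; ⇒ 3j(2 6 6; 0 -6 6)² = 22/455, sgn +1
I_A²/I_B² = (4/143)/(22/455) = 70/121

70/121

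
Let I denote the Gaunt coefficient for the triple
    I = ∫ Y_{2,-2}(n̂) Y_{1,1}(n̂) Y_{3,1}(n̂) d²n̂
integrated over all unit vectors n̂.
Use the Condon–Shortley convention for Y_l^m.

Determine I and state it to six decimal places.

-0.082589

Checks pass: Σm=0; 6 even; l₃=3∈[1,3].
(2·2+1)(2·1+1)(2·3+1) = 105
Δ: 0! 4! 2! / 7! → 1/105
sum: t=0:+1/4 = 1/4
3j²(2 1 3; 0 0 0) = Δ·Π!·Σ² = 3/35  (sign -1)
sum: t=0:+1/48 = 1/48
3j²(2 1 3; -2 1 1) = Δ·Π!·Σ² = 1/105  (sign +1)
combine: 4πI² = 105·3/35·1/105 = 3/35
take √, sign -1: I = -0.08258890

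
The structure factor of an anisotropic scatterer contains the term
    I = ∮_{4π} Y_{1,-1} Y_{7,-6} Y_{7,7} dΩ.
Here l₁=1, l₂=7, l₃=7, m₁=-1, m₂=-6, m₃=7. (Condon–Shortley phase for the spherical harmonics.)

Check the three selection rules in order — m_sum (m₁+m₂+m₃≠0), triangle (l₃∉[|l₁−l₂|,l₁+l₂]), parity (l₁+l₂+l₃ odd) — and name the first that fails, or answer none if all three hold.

parity

Σmᵢ = 0  ✓
l₃∈[|l₁−l₂|,l₁+l₂]=[6,8], have l₃=7  ✓
Σlᵢ = 15 ⇒ odd  ✗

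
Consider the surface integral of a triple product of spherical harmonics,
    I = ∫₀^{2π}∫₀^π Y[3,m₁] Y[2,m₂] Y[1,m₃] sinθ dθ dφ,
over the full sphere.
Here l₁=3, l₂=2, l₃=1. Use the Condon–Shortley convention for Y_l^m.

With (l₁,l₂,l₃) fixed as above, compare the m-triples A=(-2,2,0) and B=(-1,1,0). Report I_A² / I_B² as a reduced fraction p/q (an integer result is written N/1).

5/8

Shared (l₁,l₂,l₃)=(3,2,1): N and (l;000)² cancel in I_A²/I_B².
A: Δ = 4!·2!·0!/7! = 1/105; Racah Σ t=4..4: t=4:+1/24 = 1/24; ⇒ 3j(3 2 1; -2 2 0)² = 1/21, sgn -1
B: Δ = 4!·2!·0!/7! = 1/105; Racah Σ t=3..3: t=3:−1/6 = -1/6; ⇒ 3j(3 2 1; -1 1 0)² = 8/105, sgn +1
I_A²/I_B² = (1/21)/(8/105) = 5/8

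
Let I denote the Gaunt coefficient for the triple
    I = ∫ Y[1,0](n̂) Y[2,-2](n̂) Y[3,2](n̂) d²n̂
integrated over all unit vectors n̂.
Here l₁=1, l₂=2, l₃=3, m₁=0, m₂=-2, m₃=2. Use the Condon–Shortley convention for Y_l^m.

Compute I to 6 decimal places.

Rules hold: Σm=0, L=6 even, 1≤3≤3.
N = 3·5·7 = 105
Δ = 0!·2!·4!/7! = 1/105
Racah Σ t=0..0: t=0:+1/4 = 1/4
⇒ 3j(1 2 3; 0 0 0)² = 3/35, sgn -1
Racah Σ t=0..0: t=0:+1/24 = 1/24
⇒ 3j(1 2 3; 0 -2 2)² = 1/21, sgn -1
4πI² = N·(3j₀)²·(3jₘ)² = 3/7
I = +1·√(0.428571/4π) = 0.18467439

0.184674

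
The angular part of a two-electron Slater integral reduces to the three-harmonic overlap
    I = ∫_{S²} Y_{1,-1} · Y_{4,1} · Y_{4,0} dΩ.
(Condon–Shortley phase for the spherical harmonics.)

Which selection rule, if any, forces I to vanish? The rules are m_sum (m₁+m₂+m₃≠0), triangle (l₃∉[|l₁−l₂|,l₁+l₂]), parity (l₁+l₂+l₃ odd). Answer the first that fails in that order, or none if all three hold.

m₁+m₂+m₃ = -1 + 1 + 0 = 0  ✓
triangle: |1−4|=3 ≤ l₃=4 ≤ 1+4=5  ✓
parity: l₁+l₂+l₃ = 9 is odd  ✗

parity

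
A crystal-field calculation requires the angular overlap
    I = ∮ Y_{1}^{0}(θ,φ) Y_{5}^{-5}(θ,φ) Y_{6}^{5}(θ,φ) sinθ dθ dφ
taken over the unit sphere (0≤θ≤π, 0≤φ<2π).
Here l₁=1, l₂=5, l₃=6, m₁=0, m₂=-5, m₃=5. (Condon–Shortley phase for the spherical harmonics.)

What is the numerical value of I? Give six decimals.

Rules hold: Σm=0, L=12 even, 4≤6≤6.
N = 3·11·13 = 429
Δ = 0!·2!·10!/13! = 1/858
Racah Σ t=0..0: t=0:+1/14400 = 1/14400
⇒ 3j(1 5 6; 0 0 0)² = 6/143, sgn +1
Racah Σ t=0..0: t=0:+1/3628800 = 1/3628800
⇒ 3j(1 5 6; 0 -5 5)² = 1/78, sgn -1
4πI² = N·(3j₀)²·(3jₘ)² = 3/13
I = -1·√(0.230769/4π) = -0.13551395

-0.135514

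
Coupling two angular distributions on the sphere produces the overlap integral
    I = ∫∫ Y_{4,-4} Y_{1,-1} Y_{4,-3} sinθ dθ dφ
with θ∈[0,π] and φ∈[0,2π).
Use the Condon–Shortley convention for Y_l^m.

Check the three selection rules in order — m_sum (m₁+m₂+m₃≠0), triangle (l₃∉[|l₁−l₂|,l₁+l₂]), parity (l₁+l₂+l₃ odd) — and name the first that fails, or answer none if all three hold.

m₁+m₂+m₃ = -4 − 1 − 3 = -8  ✗
triangle: |4−1|=3 ≤ l₃=4 ≤ 4+1=5
parity: l₁+l₂+l₃ = 9 is odd

m_sum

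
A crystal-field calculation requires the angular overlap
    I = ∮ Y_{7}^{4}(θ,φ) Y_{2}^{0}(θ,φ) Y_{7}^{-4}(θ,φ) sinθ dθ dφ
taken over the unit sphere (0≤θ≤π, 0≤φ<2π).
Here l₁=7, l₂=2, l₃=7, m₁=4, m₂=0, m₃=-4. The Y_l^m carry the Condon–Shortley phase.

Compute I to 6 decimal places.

0.022834

m-sum 0 ✓  L=16 even ✓  5≤7≤9 ✓
Π(2lᵢ+1) = 15×5×15 = 1125
triangle coeff Δ(7,2,7) = 1/185640
Σ_t [0,2]: t=0:+1/2419200 t=1:−1/518400 t=2:+1/2419200 = -1/907200
(3j)²=56/3315 [(7 2 7; 0 0 0)], sign=+1
Σ_t [0,2]: t=0:+1/8709120 t=1:−1/7257600 t=2:+1/159667200 = -1/59875200
(3j)²=8/23205 [(7 2 7; 4 0 -4)], sign=+1
⇒ 4πI² = 320/48841
I = (+1)√(320/48841/(4π)) = 0.02283378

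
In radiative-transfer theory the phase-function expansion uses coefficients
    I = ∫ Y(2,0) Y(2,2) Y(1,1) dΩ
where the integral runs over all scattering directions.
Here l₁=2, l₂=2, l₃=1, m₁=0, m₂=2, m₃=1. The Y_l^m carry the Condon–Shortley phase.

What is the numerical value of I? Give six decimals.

m-sum = 0 + 2 + 1 = 3 ≠ 0 ⇒ I = 0

0.000000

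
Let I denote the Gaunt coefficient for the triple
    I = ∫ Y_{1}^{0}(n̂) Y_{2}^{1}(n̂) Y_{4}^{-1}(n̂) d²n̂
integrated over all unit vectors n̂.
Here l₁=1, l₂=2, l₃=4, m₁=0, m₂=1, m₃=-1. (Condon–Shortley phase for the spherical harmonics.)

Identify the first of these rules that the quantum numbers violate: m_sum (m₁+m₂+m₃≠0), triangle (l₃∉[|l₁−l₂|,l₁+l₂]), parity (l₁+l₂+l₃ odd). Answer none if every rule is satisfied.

triangle

azimuthal sum: 0 + 1 − 1 = 0  ✓
1 ≤ 4 ≤ 3 (triangle on l)  ✗
L = 1 + 2 + 4 = 7 (odd)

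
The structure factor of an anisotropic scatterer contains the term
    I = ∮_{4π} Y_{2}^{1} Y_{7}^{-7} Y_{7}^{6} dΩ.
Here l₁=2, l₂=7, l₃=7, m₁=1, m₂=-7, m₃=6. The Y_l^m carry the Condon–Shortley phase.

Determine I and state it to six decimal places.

Checks pass: Σm=0; 16 even; l₃=7∈[5,9].
(2·2+1)(2·7+1)(2·7+1) = 1125
Δ: 2! 2! 12! / 17! → 1/185640
sum: t=0:+1/2419200 t=1:−1/518400 t=2:+1/2419200 = -1/907200
3j²(2 7 7; 0 0 0) = Δ·Π!·Σ² = 56/3315  (sign +1)
sum: t=0:+1/958003200 = 1/958003200
3j²(2 7 7; 1 -7 6) = Δ·Π!·Σ² = 13/680  (sign -1)
combine: 4πI² = 1125·56/3315·13/680 = 105/289
take √, sign -1: I = -0.17003597

-0.170036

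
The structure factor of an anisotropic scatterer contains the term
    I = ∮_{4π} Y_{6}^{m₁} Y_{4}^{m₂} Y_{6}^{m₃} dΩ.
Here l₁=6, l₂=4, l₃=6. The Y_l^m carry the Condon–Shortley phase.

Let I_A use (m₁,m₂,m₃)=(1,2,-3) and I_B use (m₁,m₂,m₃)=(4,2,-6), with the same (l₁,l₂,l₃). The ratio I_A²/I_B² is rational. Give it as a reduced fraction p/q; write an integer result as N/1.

64/1485

Same 6,4,6: normalisation and zero-m 3j drop out of the ratio.
A: Δ: 4! 8! 4! / 17! → 1/15315300; sum: t=2:+1/69120 t=3:−1/51840 t=4:+1/483840 = -1/362880; 3j²(6 4 6; 1 2 -3) = Δ·Π!·Σ² = 16/17017  (sign +1)
B: Δ: 4! 8! 4! / 17! → 1/15315300; sum: t=2:+1/3870720 = 1/3870720; 3j²(6 4 6; 4 2 -6) = Δ·Π!·Σ² = 135/6188  (sign +1)
I_A²/I_B² = (16/17017)/(135/6188) = 64/1485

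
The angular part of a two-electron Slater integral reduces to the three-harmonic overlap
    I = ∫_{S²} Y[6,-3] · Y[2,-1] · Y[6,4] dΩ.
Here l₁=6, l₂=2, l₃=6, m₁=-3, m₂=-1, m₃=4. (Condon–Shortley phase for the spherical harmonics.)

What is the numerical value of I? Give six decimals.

Rules hold: Σm=0, L=14 even, 4≤6≤8.
N = 13·5·13 = 845
Δ = 2!·10!·2!/15! = 1/90090
Racah Σ t=0..2: t=0:+1/69120 t=1:−1/14400 t=2:+1/69120 = -7/172800
⇒ 3j(6 2 6; 0 0 0)² = 14/715, sgn -1
Racah Σ t=0..1: t=0:+1/725760 t=1:−1/161280 = -1/207360
⇒ 3j(6 2 6; -3 -1 4)² = 7/286, sgn -1
4πI² = N·(3j₀)²·(3jₘ)² = 49/121
I = +1·√(0.404959/4π) = 0.17951487

0.179515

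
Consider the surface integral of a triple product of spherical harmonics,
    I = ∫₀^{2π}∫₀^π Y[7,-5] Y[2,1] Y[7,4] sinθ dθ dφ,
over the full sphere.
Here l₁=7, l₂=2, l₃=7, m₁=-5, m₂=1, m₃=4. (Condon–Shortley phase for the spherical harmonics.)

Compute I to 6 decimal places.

-0.188767

Rules hold: Σm=0, L=16 even, 5≤7≤9.
N = 15·5·15 = 1125
Δ = 2!·12!·2!/17! = 1/185640
Racah Σ t=0..2: t=0:+1/2419200 t=1:−1/518400 t=2:+1/2419200 = -1/907200
⇒ 3j(7 2 7; 0 0 0)² = 56/3315, sgn +1
Racah Σ t=1..2: t=1:−1/79833600 t=2:+1/14515200 = 1/17740800
⇒ 3j(7 2 7; -5 1 4)² = 729/30940, sgn -1
4πI² = N·(3j₀)²·(3jₘ)² = 21870/48841
I = -1·√(0.44778/4π) = -0.18876748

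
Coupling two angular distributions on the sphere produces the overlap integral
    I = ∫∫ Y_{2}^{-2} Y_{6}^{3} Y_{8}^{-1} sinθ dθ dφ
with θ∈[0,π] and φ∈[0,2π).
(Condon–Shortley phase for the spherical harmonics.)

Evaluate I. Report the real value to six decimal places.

Rules hold: Σm=0, L=16 even, 4≤8≤8.
N = 5·13·17 = 1105
Δ = 0!·4!·12!/17! = 1/30940
Racah Σ t=0..0: t=0:+1/2073600 = 1/2073600
⇒ 3j(2 6 8; 0 0 0)² = 28/1105, sgn +1
Racah Σ t=0..0: t=0:+1/52254720 = 1/52254720
⇒ 3j(2 6 8; -2 3 -1)² = 1/884, sgn -1
4πI² = N·(3j₀)²·(3jₘ)² = 7/221
I = -1·√(0.0316742/4π) = -0.05020511

-0.050205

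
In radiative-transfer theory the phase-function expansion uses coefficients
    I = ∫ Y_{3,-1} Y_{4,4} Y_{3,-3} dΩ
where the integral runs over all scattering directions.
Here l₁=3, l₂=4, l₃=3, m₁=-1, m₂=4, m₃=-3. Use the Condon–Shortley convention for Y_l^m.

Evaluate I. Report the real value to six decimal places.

m-sum 0 ✓  L=10 even ✓  1≤3≤7 ✓
Π(2lᵢ+1) = 7×9×7 = 441
triangle coeff Δ(3,4,3) = 1/34650
Σ_t [1,3]: t=1:−1/72 t=2:+1/16 t=3:−1/72 = 5/144
(3j)²=2/77 [(3 4 3; 0 0 0)], sign=-1
Σ_t [4,4]: t=4:+1/1152 = 1/1152
(3j)²=1/33 [(3 4 3; -1 4 -3)], sign=+1
⇒ 4πI² = 42/121
I = (-1)√(42/121/(4π)) = -0.16619847

-0.166198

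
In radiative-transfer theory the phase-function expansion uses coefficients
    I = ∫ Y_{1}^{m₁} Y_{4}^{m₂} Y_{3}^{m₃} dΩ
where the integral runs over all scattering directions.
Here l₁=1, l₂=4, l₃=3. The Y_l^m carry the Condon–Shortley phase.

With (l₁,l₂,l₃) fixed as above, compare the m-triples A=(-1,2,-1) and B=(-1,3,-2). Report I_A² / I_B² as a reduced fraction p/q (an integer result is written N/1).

5/7

l's match ⇒ only the (l;m) 3-j factors differ between A and B.
A: triangle coeff Δ(1,4,3) = 1/252; Σ_t [2,2]: t=2:+1/96 = 1/96; (3j)²=5/84 [(1 4 3; -1 2 -1)], sign=+1
B: triangle coeff Δ(1,4,3) = 1/252; Σ_t [2,2]: t=2:+1/240 = 1/240; (3j)²=1/12 [(1 4 3; -1 3 -2)], sign=-1
I_A²/I_B² = (5/84)/(1/12) = 5/7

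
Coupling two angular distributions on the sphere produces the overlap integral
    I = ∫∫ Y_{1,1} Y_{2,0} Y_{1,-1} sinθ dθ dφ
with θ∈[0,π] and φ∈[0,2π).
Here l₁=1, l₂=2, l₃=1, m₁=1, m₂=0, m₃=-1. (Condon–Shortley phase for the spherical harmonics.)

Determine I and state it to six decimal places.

Checks pass: Σm=0; 4 even; l₃=1∈[1,3].
(2·1+1)(2·2+1)(2·1+1) = 45
Δ: 2! 0! 2! / 5! → 1/30
sum: t=1:−1/1 = -1/1
3j²(1 2 1; 0 0 0) = Δ·Π!·Σ² = 2/15  (sign +1)
sum: t=0:+1/4 = 1/4
3j²(1 2 1; 1 0 -1) = Δ·Π!·Σ² = 1/30  (sign +1)
combine: 4πI² = 45·2/15·1/30 = 1/5
take √, sign +1: I = 0.12615663

0.126157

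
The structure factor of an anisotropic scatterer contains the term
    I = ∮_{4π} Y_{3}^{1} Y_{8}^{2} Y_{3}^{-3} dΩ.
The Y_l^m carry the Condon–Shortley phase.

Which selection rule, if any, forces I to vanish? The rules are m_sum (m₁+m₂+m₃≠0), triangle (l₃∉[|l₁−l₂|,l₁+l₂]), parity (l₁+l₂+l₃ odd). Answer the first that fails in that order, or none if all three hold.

azimuthal sum: 1 + 2 − 3 = 0  ✓
5 ≤ 3 ≤ 11 (triangle on l)  ✗
L = 3 + 8 + 3 = 14 (even)

triangle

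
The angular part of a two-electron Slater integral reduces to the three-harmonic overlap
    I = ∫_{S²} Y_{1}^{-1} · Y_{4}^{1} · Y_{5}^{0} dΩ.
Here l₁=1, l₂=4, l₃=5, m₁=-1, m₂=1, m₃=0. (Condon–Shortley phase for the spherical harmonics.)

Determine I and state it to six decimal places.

Checks pass: Σm=0; 10 even; l₃=5∈[3,5].
(2·1+1)(2·4+1)(2·5+1) = 297
Δ: 0! 2! 8! / 11! → 1/495
sum: t=0:+1/576 = 1/576
3j²(1 4 5; 0 0 0) = Δ·Π!·Σ² = 5/99  (sign -1)
sum: t=0:+1/1440 = 1/1440
3j²(1 4 5; -1 1 0) = Δ·Π!·Σ² = 2/99  (sign -1)
combine: 4πI² = 297·5/99·2/99 = 10/33
take √, sign +1: I = 0.15528807

0.155288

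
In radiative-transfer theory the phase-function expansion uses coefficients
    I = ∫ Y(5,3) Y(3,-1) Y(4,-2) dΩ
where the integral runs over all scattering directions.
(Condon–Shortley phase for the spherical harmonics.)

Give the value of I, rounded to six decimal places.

-0.144236

Rules hold: Σm=0, L=12 even, 2≤4≤8.
N = 11·7·9 = 693
Δ = 4!·6!·2!/13! = 1/180180
Racah Σ t=1..3: t=1:−1/576 t=2:+1/144 t=3:−1/576 = 1/288
⇒ 3j(5 3 4; 0 0 0)² = 20/1001, sgn +1
Racah Σ t=0..2: t=0:+1/2304 t=1:−1/720 t=2:+1/5760 = -1/1280
⇒ 3j(5 3 4; 3 -1 -2)² = 27/1430, sgn -1
4πI² = N·(3j₀)²·(3jₘ)² = 486/1859
I = -1·√(0.261431/4π) = -0.14423595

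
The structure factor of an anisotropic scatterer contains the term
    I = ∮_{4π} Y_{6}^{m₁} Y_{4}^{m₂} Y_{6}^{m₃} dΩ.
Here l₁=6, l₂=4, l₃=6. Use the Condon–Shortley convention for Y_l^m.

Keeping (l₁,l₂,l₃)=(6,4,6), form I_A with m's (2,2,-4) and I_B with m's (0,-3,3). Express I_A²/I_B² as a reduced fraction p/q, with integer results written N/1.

Shared (l₁,l₂,l₃)=(6,4,6): N and (l;000)² cancel in I_A²/I_B².
A: Δ = 4!·8!·4!/17! = 1/15315300; Racah Σ t=2..4: t=2:+1/138240 t=3:−1/181440 t=4:+1/3870720 = 23/11612160; ⇒ 3j(6 4 6; 2 2 -4)² = 529/204204, sgn +1
B: Δ = 4!·8!·4!/17! = 1/15315300; Racah Σ t=0..1: t=0:+1/207360 t=1:−1/103680 = -1/207360; ⇒ 3j(6 4 6; 0 -3 3)² = 21/2431, sgn +1
I_A²/I_B² = (529/204204)/(21/2431) = 529/1764

529/1764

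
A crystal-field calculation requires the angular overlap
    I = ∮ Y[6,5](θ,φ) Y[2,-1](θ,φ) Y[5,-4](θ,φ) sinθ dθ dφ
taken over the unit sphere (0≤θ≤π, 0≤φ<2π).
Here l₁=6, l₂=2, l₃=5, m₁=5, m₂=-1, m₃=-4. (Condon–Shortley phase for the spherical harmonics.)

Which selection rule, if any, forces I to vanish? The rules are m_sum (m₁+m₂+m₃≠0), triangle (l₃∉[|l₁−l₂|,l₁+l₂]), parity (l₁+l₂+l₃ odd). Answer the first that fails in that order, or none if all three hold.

parity

m₁+m₂+m₃ = 5 − 1 − 4 = 0  ✓
triangle: |6−2|=4 ≤ l₃=5 ≤ 6+2=8  ✓
parity: l₁+l₂+l₃ = 13 is odd  ✗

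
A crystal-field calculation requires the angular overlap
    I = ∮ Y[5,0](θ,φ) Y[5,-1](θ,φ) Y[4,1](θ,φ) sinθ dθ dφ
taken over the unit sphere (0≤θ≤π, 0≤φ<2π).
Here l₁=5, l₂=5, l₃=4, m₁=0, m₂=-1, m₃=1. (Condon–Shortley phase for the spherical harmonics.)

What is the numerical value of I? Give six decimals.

-0.053153

Checks pass: Σm=0; 14 even; l₃=4∈[0,10].
(2·5+1)(2·5+1)(2·4+1) = 1089
Δ: 6! 4! 4! / 15! → 1/3153150
sum: t=1:−1/69120 t=2:+1/1728 t=3:−1/576 t=4:+1/1728 t=5:−1/69120 = -7/11520
3j²(5 5 4; 0 0 0) = Δ·Π!·Σ² = 2/143  (sign -1)
sum: t=1:−1/17280 t=2:+1/1152 t=3:−1/864 t=4:+1/6912 = -7/34560
3j²(5 5 4; 0 -1 1) = Δ·Π!·Σ² = 1/429  (sign +1)
combine: 4πI² = 1089·2/143·1/429 = 6/169
take √, sign -1: I = -0.05315295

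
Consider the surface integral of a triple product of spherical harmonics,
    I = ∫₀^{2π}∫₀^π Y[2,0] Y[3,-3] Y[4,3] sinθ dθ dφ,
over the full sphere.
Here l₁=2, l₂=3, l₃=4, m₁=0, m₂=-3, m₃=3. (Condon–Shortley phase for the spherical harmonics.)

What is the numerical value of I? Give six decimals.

Σlᵢ=9 odd — θ-integrand is odd under cosθ→−cosθ; I=0

0.000000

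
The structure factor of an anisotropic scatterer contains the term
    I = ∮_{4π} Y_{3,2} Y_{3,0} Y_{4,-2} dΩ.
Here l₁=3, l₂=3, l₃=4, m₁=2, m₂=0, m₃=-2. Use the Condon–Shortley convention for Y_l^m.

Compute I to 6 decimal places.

-0.044418

Checks pass: Σm=0; 10 even; l₃=4∈[0,6].
(2·3+1)(2·3+1)(2·4+1) = 441
Δ: 2! 4! 4! / 11! → 1/34650
sum: t=0:+1/72 t=1:−1/16 t=2:+1/72 = -5/144
3j²(3 3 4; 0 0 0) = Δ·Π!·Σ² = 2/77  (sign -1)
sum: t=0:+1/72 t=1:−1/96 = 1/288
3j²(3 3 4; 2 0 -2) = Δ·Π!·Σ² = 1/462  (sign +1)
combine: 4πI² = 441·2/77·1/462 = 3/121
take √, sign -1: I = -0.04441841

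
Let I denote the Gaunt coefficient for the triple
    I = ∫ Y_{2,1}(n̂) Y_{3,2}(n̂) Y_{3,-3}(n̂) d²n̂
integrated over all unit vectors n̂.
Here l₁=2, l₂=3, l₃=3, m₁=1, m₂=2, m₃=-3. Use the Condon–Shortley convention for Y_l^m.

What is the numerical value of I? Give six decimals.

-0.210261

m-sum 0 ✓  L=8 even ✓  1≤3≤5 ✓
Π(2lᵢ+1) = 5×7×7 = 245
triangle coeff Δ(2,3,3) = 1/3780
Σ_t [0,2]: t=0:+1/24 t=1:−1/4 t=2:+1/24 = -1/6
(3j)²=4/105 [(2 3 3; 0 0 0)], sign=+1
Σ_t [1,1]: t=1:−1/48 = -1/48
(3j)²=5/84 [(2 3 3; 1 2 -3)], sign=-1
⇒ 4πI² = 5/9
I = (-1)√(5/9/(4π)) = -0.21026104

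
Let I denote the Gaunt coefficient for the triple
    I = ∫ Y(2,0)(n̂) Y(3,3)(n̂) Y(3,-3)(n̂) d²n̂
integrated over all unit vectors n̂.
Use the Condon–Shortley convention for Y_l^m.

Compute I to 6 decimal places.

Checks pass: Σm=0; 8 even; l₃=3∈[1,5].
(2·2+1)(2·3+1)(2·3+1) = 245
Δ: 2! 2! 4! / 9! → 1/3780
sum: t=0:+1/24 t=1:−1/4 t=2:+1/24 = -1/6
3j²(2 3 3; 0 0 0) = Δ·Π!·Σ² = 4/105  (sign +1)
sum: t=2:+1/96 = 1/96
3j²(2 3 3; 0 3 -3) = Δ·Π!·Σ² = 5/84  (sign +1)
combine: 4πI² = 245·4/105·5/84 = 5/9
take √, sign +1: I = 0.21026104

0.210261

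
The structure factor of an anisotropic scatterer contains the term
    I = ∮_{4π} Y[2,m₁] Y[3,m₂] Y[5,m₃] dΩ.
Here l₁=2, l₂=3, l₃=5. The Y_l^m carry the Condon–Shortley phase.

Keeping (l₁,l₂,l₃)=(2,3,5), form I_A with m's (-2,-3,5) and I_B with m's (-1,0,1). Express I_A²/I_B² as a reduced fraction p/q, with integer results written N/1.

Shared (l₁,l₂,l₃)=(2,3,5): N and (l;000)² cancel in I_A²/I_B².
A: Δ = 0!·4!·6!/11! = 1/2310; Racah Σ t=0..0: t=0:+1/17280 = 1/17280; ⇒ 3j(2 3 5; -2 -3 5)² = 1/11, sgn +1
B: Δ = 0!·4!·6!/11! = 1/2310; Racah Σ t=0..0: t=0:+1/216 = 1/216; ⇒ 3j(2 3 5; -1 0 1)² = 8/231, sgn +1
I_A²/I_B² = (1/11)/(8/231) = 21/8

21/8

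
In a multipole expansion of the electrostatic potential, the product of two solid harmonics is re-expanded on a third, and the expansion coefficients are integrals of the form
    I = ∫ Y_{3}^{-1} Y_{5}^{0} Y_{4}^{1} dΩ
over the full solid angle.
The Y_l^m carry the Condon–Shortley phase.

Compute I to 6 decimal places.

-0.009577

Checks pass: Σm=0; 12 even; l₃=4∈[2,8].
(2·3+1)(2·5+1)(2·4+1) = 693
Δ: 4! 2! 6! / 13! → 1/180180
sum: t=1:−1/576 t=2:+1/144 t=3:−1/576 = 1/288
3j²(3 5 4; 0 0 0) = Δ·Π!·Σ² = 20/1001  (sign +1)
sum: t=2:+1/288 t=3:−1/288 t=4:+1/5760 = 1/5760
3j²(3 5 4; -1 0 1) = Δ·Π!·Σ² = 1/12012  (sign -1)
combine: 4πI² = 693·20/1001·1/12012 = 15/13013
take √, sign -1: I = -0.00957750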